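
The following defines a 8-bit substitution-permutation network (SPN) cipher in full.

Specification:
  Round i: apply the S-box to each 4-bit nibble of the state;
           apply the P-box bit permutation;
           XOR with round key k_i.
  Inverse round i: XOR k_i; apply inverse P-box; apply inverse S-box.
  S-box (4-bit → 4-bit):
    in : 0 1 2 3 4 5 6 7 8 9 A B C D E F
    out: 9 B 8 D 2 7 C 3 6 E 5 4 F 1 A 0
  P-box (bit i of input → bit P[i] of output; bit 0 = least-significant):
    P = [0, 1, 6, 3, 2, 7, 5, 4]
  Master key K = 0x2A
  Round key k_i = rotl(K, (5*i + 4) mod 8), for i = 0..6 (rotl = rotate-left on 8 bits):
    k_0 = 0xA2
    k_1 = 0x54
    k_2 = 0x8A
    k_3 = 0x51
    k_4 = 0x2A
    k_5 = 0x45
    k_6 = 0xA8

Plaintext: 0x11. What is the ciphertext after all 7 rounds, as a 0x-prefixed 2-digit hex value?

s_0 = plaintext = 0x11
s_1 = Round(s_0, k_0) = 0x3D
s_2 = Round(s_1, k_1) = 0x61
s_3 = Round(s_2, k_2) = 0xB1
s_4 = Round(s_3, k_3) = 0x7A
s_5 = Round(s_4, k_4) = 0xEF
s_6 = Round(s_5, k_5) = 0xD5
s_7 = Round(s_6, k_6) = 0xEF

0xEF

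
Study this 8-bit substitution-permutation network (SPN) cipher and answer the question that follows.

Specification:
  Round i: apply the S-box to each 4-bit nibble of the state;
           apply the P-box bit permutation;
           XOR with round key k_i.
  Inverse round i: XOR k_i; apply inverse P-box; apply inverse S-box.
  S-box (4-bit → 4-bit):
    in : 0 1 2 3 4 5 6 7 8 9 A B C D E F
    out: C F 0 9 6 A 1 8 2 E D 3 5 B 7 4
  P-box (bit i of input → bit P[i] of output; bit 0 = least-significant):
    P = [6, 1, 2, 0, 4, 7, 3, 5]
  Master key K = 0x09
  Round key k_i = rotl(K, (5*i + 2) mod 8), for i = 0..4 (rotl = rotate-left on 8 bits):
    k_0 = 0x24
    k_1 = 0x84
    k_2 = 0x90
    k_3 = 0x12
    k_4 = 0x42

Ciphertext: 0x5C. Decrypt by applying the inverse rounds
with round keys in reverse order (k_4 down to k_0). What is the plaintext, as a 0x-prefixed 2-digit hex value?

s_0 = ciphertext = 0x5C
s_1 = InvRound(s_0, k_4) = 0xC4
s_2 = InvRound(s_1, k_3) = 0xBE
s_3 = InvRound(s_2, k_2) = 0x04
s_4 = InvRound(s_3, k_1) = 0x82
s_5 = InvRound(s_4, k_0) = 0x54

0x54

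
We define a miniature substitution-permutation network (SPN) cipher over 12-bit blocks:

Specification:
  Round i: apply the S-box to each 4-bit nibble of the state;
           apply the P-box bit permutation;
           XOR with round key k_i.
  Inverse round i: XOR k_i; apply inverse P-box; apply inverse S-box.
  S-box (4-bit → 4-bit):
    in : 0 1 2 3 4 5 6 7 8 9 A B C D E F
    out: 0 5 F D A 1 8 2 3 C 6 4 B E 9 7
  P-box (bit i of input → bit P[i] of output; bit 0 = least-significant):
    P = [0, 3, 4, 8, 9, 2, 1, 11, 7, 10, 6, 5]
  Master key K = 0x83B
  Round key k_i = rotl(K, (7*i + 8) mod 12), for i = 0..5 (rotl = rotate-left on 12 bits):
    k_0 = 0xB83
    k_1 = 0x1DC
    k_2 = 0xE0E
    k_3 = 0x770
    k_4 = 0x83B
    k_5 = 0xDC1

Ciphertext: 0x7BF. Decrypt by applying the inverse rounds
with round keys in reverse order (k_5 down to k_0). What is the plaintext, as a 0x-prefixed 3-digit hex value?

0x6A7

s_0 = ciphertext = 0x7BF
s_1 = InvRound(s_0, k_5) = 0x92A
s_2 = InvRound(s_1, k_4) = 0x003
s_3 = InvRound(s_2, k_3) = 0xD13
s_4 = InvRound(s_3, k_2) = 0x082
s_5 = InvRound(s_4, k_1) = 0xBAD
s_6 = InvRound(s_5, k_0) = 0x6A7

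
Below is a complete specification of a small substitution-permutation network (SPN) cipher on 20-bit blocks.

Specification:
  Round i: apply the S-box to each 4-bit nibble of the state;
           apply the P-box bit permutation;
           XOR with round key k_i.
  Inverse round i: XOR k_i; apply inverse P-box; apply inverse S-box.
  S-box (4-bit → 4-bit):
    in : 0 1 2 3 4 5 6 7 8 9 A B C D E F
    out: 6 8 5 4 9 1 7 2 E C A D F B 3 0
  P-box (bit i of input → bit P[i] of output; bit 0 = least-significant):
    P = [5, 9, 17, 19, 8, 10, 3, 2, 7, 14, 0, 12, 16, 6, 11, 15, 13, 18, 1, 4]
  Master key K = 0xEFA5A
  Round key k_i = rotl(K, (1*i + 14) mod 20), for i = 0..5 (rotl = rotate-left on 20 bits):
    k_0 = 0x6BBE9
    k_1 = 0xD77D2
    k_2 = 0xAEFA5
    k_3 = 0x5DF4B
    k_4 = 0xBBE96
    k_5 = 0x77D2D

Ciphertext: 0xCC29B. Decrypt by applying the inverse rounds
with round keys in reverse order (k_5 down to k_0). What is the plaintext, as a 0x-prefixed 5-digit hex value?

0xC9F92

s_0 = ciphertext = 0xCC29B
s_1 = InvRound(s_0, k_5) = 0xBB4DC
s_2 = InvRound(s_1, k_4) = 0x30F37
s_3 = InvRound(s_2, k_3) = 0xAAA92
s_4 = InvRound(s_3, k_2) = 0x9F0D5
s_5 = InvRound(s_4, k_1) = 0x013D7
s_6 = InvRound(s_5, k_0) = 0xC9F92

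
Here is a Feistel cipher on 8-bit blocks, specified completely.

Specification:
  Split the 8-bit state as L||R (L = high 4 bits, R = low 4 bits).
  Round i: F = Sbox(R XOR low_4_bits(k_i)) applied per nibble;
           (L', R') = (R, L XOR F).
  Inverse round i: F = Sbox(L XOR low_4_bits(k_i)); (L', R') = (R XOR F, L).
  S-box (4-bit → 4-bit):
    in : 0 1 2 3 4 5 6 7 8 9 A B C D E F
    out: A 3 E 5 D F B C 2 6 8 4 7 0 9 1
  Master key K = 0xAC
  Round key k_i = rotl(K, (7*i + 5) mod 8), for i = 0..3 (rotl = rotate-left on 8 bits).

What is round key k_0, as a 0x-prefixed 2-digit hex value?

0x95

K = 0xAC
k_0 = rotl(K, (7*0+5) mod 8) = rotl(K, 5) = 0x95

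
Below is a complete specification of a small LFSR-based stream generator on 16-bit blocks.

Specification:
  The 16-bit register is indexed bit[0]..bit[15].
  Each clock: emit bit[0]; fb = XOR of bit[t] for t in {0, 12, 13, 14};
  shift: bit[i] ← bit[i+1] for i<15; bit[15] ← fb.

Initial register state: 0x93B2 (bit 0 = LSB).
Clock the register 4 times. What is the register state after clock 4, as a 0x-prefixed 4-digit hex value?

0x193B

reg_0 = 0x93B2
clock 1: out=0, reg = 0xC9D9
clock 2: out=1, reg = 0x64EC
clock 3: out=0, reg = 0x3276
clock 4: out=0, reg = 0x193B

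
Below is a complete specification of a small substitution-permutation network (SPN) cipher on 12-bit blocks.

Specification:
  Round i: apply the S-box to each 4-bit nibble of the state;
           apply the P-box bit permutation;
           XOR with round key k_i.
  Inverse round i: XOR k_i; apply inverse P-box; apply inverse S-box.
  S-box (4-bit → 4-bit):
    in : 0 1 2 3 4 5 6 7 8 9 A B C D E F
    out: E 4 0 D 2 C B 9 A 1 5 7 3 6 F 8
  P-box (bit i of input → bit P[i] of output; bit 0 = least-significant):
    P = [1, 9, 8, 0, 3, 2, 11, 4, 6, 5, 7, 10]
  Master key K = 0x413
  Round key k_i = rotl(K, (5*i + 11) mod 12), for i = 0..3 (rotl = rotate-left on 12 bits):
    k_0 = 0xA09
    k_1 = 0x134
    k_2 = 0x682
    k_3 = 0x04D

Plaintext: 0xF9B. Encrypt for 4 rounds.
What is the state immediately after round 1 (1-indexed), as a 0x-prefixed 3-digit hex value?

0xD03

s_0 = plaintext = 0xF9B
s_1 = Round(s_0, k_0) = 0xD03
s_2 = Round(s_1, k_1) = 0x883
s_3 = Round(s_2, k_2) = 0x3B5
s_4 = Round(s_3, k_3) = 0xD80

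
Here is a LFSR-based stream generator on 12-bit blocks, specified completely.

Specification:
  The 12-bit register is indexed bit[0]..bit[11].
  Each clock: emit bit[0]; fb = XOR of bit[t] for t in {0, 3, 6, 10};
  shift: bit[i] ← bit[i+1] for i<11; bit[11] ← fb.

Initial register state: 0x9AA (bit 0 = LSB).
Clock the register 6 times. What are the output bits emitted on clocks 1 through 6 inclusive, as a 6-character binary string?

010101

reg_0 = 0x9AA
clock 1: out=0, reg = 0xCD5
clock 2: out=1, reg = 0xE6A
clock 3: out=0, reg = 0xF35
clock 4: out=1, reg = 0x79A
clock 5: out=0, reg = 0x3CD
clock 6: out=1, reg = 0x9E6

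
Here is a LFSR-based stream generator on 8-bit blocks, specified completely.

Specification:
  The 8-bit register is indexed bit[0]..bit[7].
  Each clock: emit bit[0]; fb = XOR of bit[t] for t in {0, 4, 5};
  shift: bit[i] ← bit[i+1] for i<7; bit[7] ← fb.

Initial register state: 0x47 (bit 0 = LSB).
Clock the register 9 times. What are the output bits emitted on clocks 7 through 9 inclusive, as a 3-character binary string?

reg_0 = 0x47
clock 1: out=1, reg = 0xA3
clock 2: out=1, reg = 0x51
clock 3: out=1, reg = 0x28
clock 4: out=0, reg = 0x94
clock 5: out=0, reg = 0xCA
clock 6: out=0, reg = 0x65
clock 7: out=1, reg = 0x32
clock 8: out=0, reg = 0x19
clock 9: out=1, reg = 0x0C

101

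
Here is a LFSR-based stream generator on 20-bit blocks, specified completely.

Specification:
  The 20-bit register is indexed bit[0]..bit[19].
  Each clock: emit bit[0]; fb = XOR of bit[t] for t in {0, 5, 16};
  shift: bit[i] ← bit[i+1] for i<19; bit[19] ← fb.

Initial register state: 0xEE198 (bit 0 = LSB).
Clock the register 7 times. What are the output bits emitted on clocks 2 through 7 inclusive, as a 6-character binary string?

reg_0 = 0xEE198
clock 1: out=0, reg = 0x770CC
clock 2: out=0, reg = 0xBB866
clock 3: out=0, reg = 0x5DC33
clock 4: out=1, reg = 0xAEE19
clock 5: out=1, reg = 0xD770C
clock 6: out=0, reg = 0xEBB86
clock 7: out=0, reg = 0x75DC3

001100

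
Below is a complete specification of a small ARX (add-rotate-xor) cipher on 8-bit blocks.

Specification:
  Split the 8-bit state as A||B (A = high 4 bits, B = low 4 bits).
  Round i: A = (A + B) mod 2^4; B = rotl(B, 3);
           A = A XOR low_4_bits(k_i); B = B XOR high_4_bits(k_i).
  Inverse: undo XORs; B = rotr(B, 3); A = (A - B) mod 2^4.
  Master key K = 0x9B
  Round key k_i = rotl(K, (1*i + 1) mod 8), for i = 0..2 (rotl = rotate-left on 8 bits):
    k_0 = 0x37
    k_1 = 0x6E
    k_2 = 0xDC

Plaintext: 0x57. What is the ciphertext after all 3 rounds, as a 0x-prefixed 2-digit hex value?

0x3C

s_0 = plaintext = 0x57
s_1 = Round(s_0, k_0) = 0xB8
s_2 = Round(s_1, k_1) = 0xD2
s_3 = Round(s_2, k_2) = 0x3C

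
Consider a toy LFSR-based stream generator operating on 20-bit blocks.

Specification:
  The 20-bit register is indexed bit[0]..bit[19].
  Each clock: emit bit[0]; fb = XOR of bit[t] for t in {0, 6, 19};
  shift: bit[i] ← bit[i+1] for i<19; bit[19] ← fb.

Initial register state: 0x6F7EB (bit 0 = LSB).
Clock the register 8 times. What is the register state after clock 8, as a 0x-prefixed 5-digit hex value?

reg_0 = 0x6F7EB
clock 1: out=1, reg = 0x37BF5
clock 2: out=1, reg = 0x1BDFA
clock 3: out=0, reg = 0x8DEFD
clock 4: out=1, reg = 0xC6F7E
clock 5: out=0, reg = 0x637BF
clock 6: out=1, reg = 0xB1BDF
clock 7: out=1, reg = 0xD8DEF
clock 8: out=1, reg = 0xEC6F7

0xEC6F7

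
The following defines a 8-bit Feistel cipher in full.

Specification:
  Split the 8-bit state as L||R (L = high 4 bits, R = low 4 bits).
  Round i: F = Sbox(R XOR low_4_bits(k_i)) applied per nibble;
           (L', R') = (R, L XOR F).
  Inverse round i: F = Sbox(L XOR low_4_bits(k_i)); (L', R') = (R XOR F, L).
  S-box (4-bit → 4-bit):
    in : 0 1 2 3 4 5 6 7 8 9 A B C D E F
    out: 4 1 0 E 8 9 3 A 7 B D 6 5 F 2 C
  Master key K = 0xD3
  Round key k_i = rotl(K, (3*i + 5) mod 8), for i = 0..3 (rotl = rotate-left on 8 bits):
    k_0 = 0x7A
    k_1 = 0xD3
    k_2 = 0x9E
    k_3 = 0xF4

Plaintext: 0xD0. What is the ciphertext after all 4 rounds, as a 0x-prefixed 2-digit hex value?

0x4A

s_0 = plaintext = 0xD0
s_1 = Round(s_0, k_0) = 0x00
s_2 = Round(s_1, k_1) = 0x0E
s_3 = Round(s_2, k_2) = 0xE4
s_4 = Round(s_3, k_3) = 0x4A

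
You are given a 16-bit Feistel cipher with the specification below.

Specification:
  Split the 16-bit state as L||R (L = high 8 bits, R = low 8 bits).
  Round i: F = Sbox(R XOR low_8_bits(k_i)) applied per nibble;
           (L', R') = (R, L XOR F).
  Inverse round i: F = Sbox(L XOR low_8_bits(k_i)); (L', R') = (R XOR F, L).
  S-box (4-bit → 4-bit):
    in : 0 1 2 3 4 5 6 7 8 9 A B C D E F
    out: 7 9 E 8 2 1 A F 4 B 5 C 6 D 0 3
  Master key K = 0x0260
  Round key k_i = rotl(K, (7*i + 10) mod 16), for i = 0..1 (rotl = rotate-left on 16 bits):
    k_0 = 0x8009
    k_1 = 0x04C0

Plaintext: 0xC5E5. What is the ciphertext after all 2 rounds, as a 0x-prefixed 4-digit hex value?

0xC39D

s_0 = plaintext = 0xC5E5
s_1 = Round(s_0, k_0) = 0xE5C3
s_2 = Round(s_1, k_1) = 0xC39D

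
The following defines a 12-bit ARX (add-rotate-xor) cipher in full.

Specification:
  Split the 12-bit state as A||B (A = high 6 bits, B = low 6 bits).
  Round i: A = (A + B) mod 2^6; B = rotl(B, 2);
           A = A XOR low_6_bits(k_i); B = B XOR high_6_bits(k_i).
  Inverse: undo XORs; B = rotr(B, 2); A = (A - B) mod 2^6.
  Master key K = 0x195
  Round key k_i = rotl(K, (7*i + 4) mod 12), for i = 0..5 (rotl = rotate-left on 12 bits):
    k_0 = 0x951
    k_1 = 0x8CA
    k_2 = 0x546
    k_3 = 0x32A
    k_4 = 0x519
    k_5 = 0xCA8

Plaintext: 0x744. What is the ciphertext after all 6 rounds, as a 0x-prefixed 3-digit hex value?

s_0 = plaintext = 0x744
s_1 = Round(s_0, k_0) = 0xC35
s_2 = Round(s_1, k_1) = 0xBF4
s_3 = Round(s_2, k_2) = 0x946
s_4 = Round(s_3, k_3) = 0x054
s_5 = Round(s_4, k_4) = 0x305
s_6 = Round(s_5, k_5) = 0xE66

0xE66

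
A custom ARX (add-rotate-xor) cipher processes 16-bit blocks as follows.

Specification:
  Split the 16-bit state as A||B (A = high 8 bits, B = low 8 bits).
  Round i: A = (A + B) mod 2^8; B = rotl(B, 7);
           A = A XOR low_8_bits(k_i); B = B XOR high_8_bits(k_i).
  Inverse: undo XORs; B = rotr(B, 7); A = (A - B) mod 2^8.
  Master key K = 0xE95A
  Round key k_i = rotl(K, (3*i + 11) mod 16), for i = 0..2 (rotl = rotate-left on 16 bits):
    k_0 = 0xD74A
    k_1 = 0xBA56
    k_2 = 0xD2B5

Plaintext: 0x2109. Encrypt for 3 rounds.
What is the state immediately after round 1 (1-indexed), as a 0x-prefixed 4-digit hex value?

0x6053

s_0 = plaintext = 0x2109
s_1 = Round(s_0, k_0) = 0x6053
s_2 = Round(s_1, k_1) = 0xE513
s_3 = Round(s_2, k_2) = 0x4D5B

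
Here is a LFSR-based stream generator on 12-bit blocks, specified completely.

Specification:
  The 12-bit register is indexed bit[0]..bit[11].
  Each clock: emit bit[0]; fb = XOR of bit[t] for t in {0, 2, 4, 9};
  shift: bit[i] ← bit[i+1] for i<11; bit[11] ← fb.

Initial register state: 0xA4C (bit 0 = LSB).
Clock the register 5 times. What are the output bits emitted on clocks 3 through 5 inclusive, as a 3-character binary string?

reg_0 = 0xA4C
clock 1: out=0, reg = 0x526
clock 2: out=0, reg = 0xA93
clock 3: out=1, reg = 0xD49
clock 4: out=1, reg = 0xEA4
clock 5: out=0, reg = 0x752

110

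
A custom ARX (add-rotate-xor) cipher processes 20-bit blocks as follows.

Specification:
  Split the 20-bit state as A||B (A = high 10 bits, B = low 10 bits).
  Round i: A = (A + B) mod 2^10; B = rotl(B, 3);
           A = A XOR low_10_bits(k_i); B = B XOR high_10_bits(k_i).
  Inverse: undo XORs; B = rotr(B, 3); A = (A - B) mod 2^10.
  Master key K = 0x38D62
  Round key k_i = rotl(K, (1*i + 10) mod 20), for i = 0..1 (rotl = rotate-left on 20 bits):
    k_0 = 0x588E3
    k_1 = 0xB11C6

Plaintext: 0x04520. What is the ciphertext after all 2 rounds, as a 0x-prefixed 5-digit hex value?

0xFD1C4

s_0 = plaintext = 0x04520
s_1 = Round(s_0, k_0) = 0x74860
s_2 = Round(s_1, k_1) = 0xFD1C4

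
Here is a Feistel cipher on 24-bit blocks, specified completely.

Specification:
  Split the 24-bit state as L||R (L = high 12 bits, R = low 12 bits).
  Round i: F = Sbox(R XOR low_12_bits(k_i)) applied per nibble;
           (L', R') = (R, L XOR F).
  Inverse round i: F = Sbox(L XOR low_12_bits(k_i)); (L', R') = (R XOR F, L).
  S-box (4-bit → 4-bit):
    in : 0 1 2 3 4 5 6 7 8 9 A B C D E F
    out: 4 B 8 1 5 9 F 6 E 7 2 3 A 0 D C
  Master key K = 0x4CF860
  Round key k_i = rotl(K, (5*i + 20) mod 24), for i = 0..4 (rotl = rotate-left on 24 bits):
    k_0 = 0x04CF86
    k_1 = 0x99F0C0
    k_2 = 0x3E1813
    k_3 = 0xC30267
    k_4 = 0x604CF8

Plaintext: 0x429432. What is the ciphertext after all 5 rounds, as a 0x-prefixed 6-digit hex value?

0x4F6BD2

s_0 = plaintext = 0x429432
s_1 = Round(s_0, k_0) = 0x43271C
s_2 = Round(s_1, k_1) = 0x71C238
s_3 = Round(s_2, k_2) = 0x23859F
s_4 = Round(s_3, k_3) = 0x59F4F6
s_5 = Round(s_4, k_4) = 0x4F6BD2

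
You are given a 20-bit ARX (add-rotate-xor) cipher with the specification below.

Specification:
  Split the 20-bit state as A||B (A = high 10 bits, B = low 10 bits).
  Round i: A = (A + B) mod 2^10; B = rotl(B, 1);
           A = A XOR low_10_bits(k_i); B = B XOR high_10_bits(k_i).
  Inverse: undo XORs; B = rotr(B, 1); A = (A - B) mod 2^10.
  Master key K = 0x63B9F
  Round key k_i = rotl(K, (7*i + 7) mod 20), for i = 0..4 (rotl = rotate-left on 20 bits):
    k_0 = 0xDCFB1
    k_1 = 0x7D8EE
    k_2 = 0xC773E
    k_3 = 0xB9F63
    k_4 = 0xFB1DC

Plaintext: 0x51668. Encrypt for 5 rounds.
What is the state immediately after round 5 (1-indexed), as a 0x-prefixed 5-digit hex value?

s_0 = plaintext = 0x51668
s_1 = Round(s_0, k_0) = 0x073A2
s_2 = Round(s_1, k_1) = 0xD42B3
s_3 = Round(s_2, k_2) = 0x4F67A
s_4 = Round(s_3, k_3) = 0x35212
s_5 = Round(s_4, k_4) = 0xCEBC9

0xCEBC9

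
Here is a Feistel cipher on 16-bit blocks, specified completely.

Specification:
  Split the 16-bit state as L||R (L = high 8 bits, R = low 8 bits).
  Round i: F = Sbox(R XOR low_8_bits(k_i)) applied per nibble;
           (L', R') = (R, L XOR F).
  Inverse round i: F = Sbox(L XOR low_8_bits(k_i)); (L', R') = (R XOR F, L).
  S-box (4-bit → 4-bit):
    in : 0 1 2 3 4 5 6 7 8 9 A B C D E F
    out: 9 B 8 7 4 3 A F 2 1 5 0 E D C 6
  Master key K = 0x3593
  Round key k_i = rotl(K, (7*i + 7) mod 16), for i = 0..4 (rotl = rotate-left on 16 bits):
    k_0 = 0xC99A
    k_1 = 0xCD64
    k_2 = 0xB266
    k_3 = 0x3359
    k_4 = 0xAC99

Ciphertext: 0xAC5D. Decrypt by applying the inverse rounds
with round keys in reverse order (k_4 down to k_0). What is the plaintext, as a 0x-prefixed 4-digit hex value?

s_0 = ciphertext = 0xAC5D
s_1 = InvRound(s_0, k_4) = 0x2EAC
s_2 = InvRound(s_1, k_3) = 0x532E
s_3 = InvRound(s_2, k_2) = 0x5D53
s_4 = InvRound(s_3, k_1) = 0x225D
s_5 = InvRound(s_4, k_0) = 0x5F22

0x5F22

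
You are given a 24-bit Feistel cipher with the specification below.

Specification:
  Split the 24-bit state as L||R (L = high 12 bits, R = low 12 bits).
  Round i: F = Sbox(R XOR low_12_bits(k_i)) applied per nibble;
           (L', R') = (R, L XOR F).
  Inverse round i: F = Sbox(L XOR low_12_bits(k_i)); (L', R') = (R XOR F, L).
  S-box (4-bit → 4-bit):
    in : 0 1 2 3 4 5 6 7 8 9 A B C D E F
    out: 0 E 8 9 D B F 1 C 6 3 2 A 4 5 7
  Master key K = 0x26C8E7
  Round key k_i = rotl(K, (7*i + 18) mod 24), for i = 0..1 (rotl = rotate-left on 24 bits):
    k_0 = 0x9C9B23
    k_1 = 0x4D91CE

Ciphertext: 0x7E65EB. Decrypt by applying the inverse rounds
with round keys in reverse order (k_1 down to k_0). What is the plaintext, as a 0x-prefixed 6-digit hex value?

s_0 = ciphertext = 0x7E65EB
s_1 = InvRound(s_0, k_1) = 0xA677E6
s_2 = InvRound(s_1, k_0) = 0x93BA67

0x93BA67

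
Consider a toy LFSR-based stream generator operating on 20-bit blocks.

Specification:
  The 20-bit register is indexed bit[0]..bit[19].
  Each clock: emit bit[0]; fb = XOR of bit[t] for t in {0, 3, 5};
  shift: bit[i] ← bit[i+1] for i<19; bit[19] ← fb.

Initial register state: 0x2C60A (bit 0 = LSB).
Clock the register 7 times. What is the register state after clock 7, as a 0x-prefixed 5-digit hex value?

reg_0 = 0x2C60A
clock 1: out=0, reg = 0x96305
clock 2: out=1, reg = 0xCB182
clock 3: out=0, reg = 0x658C1
clock 4: out=1, reg = 0xB2C60
clock 5: out=0, reg = 0xD9630
clock 6: out=0, reg = 0xECB18
clock 7: out=0, reg = 0xF658C

0xF658C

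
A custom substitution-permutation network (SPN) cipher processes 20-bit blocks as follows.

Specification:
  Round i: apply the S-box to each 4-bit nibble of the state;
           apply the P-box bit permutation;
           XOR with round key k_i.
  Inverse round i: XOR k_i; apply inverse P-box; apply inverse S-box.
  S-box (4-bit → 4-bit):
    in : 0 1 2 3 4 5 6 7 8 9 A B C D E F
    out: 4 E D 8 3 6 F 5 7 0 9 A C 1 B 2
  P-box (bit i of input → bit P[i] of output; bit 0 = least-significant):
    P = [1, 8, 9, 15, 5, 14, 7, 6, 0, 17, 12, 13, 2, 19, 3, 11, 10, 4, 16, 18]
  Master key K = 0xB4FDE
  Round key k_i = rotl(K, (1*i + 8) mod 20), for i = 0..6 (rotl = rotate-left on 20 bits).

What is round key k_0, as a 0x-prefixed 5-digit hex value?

0xFDEB4

K = 0xB4FDE
k_0 = rotl(K, (1*0+8) mod 20) = rotl(K, 8) = 0xFDEB4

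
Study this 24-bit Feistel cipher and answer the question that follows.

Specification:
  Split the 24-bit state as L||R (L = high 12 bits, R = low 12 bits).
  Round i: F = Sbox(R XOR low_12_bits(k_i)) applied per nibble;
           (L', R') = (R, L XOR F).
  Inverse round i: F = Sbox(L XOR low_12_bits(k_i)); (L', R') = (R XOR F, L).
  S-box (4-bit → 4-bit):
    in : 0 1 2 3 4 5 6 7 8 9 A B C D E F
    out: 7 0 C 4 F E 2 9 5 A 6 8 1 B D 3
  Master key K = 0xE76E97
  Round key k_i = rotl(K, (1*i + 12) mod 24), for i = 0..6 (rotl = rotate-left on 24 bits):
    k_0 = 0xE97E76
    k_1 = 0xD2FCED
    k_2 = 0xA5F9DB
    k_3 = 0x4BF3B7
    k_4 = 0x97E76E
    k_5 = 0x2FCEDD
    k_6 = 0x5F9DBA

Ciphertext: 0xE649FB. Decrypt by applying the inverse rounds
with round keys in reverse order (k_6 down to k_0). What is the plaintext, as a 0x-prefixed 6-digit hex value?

0xB7F495

s_0 = ciphertext = 0xE649FB
s_1 = InvRound(s_0, k_6) = 0xD46E64
s_2 = InvRound(s_1, k_5) = 0xACCD46
s_3 = InvRound(s_2, k_4) = 0x62AACC
s_4 = InvRound(s_3, k_3) = 0x46762A
s_5 = InvRound(s_4, k_2) = 0xDAB467
s_6 = InvRound(s_5, k_1) = 0x495DAB
s_7 = InvRound(s_6, k_0) = 0xB7F495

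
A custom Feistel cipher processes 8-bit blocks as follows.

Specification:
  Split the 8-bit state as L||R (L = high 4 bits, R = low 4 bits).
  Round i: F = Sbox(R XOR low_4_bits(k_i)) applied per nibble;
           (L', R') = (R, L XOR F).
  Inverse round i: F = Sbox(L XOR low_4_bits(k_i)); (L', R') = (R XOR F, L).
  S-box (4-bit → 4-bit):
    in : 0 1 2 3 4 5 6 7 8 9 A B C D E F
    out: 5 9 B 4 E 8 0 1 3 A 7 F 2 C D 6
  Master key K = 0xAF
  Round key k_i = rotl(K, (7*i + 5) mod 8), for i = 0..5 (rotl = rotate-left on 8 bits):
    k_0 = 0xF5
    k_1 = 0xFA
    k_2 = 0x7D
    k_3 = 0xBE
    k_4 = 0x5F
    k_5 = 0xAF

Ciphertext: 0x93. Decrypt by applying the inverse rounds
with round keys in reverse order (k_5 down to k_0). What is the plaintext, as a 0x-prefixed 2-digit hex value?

0xA2

s_0 = ciphertext = 0x93
s_1 = InvRound(s_0, k_5) = 0x39
s_2 = InvRound(s_1, k_4) = 0xB3
s_3 = InvRound(s_2, k_3) = 0xBB
s_4 = InvRound(s_3, k_2) = 0xBB
s_5 = InvRound(s_4, k_1) = 0x2B
s_6 = InvRound(s_5, k_0) = 0xA2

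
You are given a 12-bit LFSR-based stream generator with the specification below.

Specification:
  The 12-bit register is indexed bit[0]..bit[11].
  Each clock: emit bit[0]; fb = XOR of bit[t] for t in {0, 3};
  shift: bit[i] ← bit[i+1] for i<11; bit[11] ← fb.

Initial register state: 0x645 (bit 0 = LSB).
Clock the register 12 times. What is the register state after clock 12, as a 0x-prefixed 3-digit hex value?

reg_0 = 0x645
clock 1: out=1, reg = 0xB22
clock 2: out=0, reg = 0x591
clock 3: out=1, reg = 0xAC8
clock 4: out=0, reg = 0xD64
clock 5: out=0, reg = 0x6B2
clock 6: out=0, reg = 0x359
clock 7: out=1, reg = 0x1AC
clock 8: out=0, reg = 0x8D6
clock 9: out=0, reg = 0x46B
clock 10: out=1, reg = 0x235
clock 11: out=1, reg = 0x91A
clock 12: out=0, reg = 0xC8D

0xC8D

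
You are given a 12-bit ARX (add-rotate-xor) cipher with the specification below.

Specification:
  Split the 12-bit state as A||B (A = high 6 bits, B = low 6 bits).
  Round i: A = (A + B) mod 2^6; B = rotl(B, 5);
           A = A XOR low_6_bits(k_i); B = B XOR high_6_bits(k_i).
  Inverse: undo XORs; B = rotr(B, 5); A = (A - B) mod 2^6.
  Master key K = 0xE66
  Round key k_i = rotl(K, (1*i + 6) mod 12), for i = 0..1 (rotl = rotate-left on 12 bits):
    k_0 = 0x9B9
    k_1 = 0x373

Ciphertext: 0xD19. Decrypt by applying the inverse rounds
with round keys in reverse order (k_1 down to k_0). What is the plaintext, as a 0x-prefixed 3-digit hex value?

s_0 = ciphertext = 0xD19
s_1 = InvRound(s_0, k_1) = 0x7E8
s_2 = InvRound(s_1, k_0) = 0x29C

0x29C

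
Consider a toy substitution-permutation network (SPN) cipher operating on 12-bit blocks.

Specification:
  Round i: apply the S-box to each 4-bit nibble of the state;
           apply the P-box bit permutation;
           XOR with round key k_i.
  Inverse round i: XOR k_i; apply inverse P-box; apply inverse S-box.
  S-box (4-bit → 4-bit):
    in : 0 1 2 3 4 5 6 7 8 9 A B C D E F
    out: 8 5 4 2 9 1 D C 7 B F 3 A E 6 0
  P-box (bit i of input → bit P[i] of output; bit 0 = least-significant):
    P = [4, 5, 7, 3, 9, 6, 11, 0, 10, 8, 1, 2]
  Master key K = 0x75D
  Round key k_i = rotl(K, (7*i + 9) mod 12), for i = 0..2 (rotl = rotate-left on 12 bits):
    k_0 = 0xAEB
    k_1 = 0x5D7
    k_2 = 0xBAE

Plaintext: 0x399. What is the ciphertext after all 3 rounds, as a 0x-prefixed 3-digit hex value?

s_0 = plaintext = 0x399
s_1 = Round(s_0, k_0) = 0x992
s_2 = Round(s_1, k_1) = 0x212
s_3 = Round(s_2, k_2) = 0x12C

0x12C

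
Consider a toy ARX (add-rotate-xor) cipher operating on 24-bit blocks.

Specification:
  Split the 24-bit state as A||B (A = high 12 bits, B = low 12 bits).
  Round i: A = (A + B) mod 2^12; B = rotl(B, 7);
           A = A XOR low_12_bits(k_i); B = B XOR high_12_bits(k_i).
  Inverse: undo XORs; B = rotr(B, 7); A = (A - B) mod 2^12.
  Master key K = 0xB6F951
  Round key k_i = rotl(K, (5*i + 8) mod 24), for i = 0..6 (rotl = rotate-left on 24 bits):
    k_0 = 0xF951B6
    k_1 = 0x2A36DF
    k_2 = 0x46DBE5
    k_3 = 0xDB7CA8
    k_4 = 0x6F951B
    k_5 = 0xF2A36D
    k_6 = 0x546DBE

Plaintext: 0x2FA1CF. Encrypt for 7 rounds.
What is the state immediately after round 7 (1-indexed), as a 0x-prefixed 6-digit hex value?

0x1A9D09

s_0 = plaintext = 0x2FA1CF
s_1 = Round(s_0, k_0) = 0x57F81B
s_2 = Round(s_1, k_1) = 0xB45F63
s_3 = Round(s_2, k_2) = 0x14D596
s_4 = Round(s_3, k_3) = 0xA4B69B
s_5 = Round(s_4, k_4) = 0x5FDB4D
s_6 = Round(s_5, k_5) = 0x2279F0
s_7 = Round(s_6, k_6) = 0x1A9D09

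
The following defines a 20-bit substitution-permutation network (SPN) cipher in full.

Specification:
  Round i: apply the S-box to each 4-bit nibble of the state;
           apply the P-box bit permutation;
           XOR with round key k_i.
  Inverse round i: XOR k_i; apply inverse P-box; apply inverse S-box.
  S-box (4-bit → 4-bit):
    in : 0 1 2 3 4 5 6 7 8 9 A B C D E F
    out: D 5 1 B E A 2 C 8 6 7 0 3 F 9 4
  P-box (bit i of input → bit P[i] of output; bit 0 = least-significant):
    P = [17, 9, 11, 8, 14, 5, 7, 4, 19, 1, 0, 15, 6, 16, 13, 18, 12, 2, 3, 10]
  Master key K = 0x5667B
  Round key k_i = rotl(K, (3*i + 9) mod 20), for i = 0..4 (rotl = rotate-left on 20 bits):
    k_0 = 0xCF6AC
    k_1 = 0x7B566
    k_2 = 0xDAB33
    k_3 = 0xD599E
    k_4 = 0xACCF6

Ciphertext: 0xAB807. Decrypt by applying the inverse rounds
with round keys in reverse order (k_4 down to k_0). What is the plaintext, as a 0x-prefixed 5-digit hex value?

s_0 = ciphertext = 0xAB807
s_1 = InvRound(s_0, k_4) = 0xE1FDB
s_2 = InvRound(s_1, k_3) = 0x5CF2C
s_3 = InvRound(s_2, k_2) = 0x4FAEB
s_4 = InvRound(s_3, k_1) = 0x46F1D
s_5 = InvRound(s_4, k_0) = 0x2B047

0x2B047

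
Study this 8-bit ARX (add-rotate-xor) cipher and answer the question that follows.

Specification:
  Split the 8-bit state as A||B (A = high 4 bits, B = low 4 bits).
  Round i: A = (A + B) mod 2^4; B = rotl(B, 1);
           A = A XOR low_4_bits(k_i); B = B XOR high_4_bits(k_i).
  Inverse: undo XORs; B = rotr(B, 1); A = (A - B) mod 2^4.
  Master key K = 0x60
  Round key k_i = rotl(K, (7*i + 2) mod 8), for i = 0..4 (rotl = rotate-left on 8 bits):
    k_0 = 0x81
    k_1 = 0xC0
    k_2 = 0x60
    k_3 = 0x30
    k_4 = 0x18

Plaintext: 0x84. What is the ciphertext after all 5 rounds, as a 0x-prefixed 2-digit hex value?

0xC8

s_0 = plaintext = 0x84
s_1 = Round(s_0, k_0) = 0xD0
s_2 = Round(s_1, k_1) = 0xDC
s_3 = Round(s_2, k_2) = 0x9F
s_4 = Round(s_3, k_3) = 0x8C
s_5 = Round(s_4, k_4) = 0xC8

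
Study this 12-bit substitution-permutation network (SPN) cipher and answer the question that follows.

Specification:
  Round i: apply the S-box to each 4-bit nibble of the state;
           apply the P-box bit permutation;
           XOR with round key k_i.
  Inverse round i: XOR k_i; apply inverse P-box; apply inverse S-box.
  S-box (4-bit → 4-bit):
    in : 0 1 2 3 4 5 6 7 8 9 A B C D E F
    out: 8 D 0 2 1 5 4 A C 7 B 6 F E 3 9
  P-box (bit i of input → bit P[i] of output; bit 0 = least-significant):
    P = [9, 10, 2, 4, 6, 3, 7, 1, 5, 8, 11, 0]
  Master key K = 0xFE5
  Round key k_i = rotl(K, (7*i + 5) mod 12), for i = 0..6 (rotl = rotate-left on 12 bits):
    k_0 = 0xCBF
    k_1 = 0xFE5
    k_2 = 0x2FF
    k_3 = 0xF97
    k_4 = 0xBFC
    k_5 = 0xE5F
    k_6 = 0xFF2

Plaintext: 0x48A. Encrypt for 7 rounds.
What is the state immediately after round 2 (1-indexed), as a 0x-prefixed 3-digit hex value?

s_0 = plaintext = 0x48A
s_1 = Round(s_0, k_0) = 0xA0D
s_2 = Round(s_1, k_1) = 0xAD2
s_3 = Round(s_2, k_2) = 0x354
s_4 = Round(s_3, k_3) = 0xC57
s_5 = Round(s_4, k_4) = 0x60D
s_6 = Round(s_5, k_5) = 0x249
s_7 = Round(s_6, k_6) = 0x9B6

0xAD2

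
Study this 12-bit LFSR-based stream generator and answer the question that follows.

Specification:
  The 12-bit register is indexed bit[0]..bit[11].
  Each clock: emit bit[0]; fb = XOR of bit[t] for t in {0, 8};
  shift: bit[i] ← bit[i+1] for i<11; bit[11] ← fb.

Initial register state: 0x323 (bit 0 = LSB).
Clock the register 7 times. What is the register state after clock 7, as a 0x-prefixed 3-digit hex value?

reg_0 = 0x323
clock 1: out=1, reg = 0x191
clock 2: out=1, reg = 0x0C8
clock 3: out=0, reg = 0x064
clock 4: out=0, reg = 0x032
clock 5: out=0, reg = 0x019
clock 6: out=1, reg = 0x80C
clock 7: out=0, reg = 0x406

0x406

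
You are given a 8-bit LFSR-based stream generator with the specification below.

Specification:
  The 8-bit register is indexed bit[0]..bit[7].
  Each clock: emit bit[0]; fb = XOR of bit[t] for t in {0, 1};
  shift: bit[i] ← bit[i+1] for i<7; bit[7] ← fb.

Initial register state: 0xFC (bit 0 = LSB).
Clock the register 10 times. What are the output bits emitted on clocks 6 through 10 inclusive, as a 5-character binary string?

11101

reg_0 = 0xFC
clock 1: out=0, reg = 0x7E
clock 2: out=0, reg = 0xBF
clock 3: out=1, reg = 0x5F
clock 4: out=1, reg = 0x2F
clock 5: out=1, reg = 0x17
clock 6: out=1, reg = 0x0B
clock 7: out=1, reg = 0x05
clock 8: out=1, reg = 0x82
clock 9: out=0, reg = 0xC1
clock 10: out=1, reg = 0xE0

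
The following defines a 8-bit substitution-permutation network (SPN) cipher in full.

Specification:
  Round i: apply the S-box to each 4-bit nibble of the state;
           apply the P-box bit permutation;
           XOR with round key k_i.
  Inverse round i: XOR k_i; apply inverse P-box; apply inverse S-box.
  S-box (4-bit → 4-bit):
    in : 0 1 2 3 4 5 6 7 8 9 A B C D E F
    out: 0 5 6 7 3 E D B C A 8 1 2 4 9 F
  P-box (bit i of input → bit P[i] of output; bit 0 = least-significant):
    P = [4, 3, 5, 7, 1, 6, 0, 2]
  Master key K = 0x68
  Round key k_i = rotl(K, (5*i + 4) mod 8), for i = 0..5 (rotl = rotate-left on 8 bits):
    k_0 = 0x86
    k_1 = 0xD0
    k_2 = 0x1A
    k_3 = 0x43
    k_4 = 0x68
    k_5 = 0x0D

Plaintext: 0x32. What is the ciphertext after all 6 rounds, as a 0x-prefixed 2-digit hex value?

0xD5

s_0 = plaintext = 0x32
s_1 = Round(s_0, k_0) = 0xED
s_2 = Round(s_1, k_1) = 0xF6
s_3 = Round(s_2, k_2) = 0xED
s_4 = Round(s_3, k_3) = 0x65
s_5 = Round(s_4, k_4) = 0xC7
s_6 = Round(s_5, k_5) = 0xD5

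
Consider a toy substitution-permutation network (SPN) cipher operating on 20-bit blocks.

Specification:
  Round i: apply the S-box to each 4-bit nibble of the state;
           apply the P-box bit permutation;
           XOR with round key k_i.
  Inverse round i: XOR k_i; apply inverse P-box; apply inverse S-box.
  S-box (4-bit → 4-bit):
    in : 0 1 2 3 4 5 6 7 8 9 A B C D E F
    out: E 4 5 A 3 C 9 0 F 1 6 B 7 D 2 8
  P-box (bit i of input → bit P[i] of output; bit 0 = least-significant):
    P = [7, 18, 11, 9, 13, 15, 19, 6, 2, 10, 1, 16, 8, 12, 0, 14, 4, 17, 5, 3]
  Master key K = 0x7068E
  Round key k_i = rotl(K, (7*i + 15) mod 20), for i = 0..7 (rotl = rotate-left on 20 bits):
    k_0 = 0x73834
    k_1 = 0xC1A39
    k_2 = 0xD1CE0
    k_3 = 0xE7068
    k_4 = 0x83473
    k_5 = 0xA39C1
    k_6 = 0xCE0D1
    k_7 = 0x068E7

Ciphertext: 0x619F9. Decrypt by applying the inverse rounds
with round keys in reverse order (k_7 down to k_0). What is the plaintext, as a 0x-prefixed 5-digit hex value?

s_0 = ciphertext = 0x619F9
s_1 = InvRound(s_0, k_7) = 0xBB29E
s_2 = InvRound(s_1, k_6) = 0x30DF3
s_3 = InvRound(s_2, k_5) = 0x2E027
s_4 = InvRound(s_3, k_4) = 0x43407
s_5 = InvRound(s_4, k_3) = 0x05C57
s_6 = InvRound(s_5, k_2) = 0x25D14
s_7 = InvRound(s_6, k_1) = 0x0D413
s_8 = InvRound(s_7, k_0) = 0xA584A

0xA584A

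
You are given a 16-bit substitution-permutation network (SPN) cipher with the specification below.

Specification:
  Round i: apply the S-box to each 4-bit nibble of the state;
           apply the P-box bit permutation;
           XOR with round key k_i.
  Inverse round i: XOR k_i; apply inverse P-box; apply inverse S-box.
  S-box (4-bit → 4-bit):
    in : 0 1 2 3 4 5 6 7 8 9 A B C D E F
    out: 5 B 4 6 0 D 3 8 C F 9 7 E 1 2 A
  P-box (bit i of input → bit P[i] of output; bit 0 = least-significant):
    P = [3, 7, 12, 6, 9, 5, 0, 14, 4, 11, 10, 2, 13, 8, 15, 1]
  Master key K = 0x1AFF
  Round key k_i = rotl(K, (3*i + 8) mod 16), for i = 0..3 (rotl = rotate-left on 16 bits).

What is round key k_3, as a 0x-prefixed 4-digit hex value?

0x35FE

K = 0x1AFF
k_0 = rotl(K, (3*0+8) mod 16) = rotl(K, 8) = 0xFF1A
k_1 = rotl(K, (3*1+8) mod 16) = rotl(K, 11) = 0xF8D7
k_2 = rotl(K, (3*2+8) mod 16) = rotl(K, 14) = 0xC6BF
k_3 = rotl(K, (3*3+8) mod 16) = rotl(K, 1) = 0x35FE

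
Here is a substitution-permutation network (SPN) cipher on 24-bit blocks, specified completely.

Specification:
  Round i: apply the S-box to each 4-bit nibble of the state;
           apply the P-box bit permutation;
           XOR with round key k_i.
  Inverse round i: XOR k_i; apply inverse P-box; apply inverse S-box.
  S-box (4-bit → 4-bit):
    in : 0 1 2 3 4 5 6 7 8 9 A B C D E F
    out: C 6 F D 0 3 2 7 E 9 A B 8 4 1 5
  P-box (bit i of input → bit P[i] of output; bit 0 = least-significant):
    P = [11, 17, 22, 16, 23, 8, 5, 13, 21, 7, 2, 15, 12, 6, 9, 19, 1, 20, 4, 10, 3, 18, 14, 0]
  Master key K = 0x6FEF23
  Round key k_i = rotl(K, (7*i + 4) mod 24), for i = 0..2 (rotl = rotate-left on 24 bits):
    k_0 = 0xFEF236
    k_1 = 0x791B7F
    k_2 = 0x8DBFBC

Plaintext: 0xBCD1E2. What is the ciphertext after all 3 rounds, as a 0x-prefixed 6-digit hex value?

s_0 = plaintext = 0xBCD1E2
s_1 = Round(s_0, k_0) = 0x39FCBB
s_2 = Round(s_1, k_1) = 0xFAE474
s_3 = Round(s_2, k_2) = 0x1DEA94

0x1DEA94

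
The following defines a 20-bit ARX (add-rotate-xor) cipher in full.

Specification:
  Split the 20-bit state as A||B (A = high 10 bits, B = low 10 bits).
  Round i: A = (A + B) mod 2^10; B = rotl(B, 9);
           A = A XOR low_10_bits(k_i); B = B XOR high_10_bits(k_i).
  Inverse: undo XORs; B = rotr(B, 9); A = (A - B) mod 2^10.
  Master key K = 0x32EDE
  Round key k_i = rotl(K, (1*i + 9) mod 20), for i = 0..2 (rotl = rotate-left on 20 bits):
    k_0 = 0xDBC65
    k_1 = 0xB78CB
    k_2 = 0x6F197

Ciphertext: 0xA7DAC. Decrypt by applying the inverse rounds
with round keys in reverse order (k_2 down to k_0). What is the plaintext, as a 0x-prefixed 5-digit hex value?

s_0 = ciphertext = 0xA7DAC
s_1 = InvRound(s_0, k_2) = 0xBA020
s_2 = InvRound(s_1, k_1) = 0x099FD
s_3 = InvRound(s_2, k_0) = 0xC7925

0xC7925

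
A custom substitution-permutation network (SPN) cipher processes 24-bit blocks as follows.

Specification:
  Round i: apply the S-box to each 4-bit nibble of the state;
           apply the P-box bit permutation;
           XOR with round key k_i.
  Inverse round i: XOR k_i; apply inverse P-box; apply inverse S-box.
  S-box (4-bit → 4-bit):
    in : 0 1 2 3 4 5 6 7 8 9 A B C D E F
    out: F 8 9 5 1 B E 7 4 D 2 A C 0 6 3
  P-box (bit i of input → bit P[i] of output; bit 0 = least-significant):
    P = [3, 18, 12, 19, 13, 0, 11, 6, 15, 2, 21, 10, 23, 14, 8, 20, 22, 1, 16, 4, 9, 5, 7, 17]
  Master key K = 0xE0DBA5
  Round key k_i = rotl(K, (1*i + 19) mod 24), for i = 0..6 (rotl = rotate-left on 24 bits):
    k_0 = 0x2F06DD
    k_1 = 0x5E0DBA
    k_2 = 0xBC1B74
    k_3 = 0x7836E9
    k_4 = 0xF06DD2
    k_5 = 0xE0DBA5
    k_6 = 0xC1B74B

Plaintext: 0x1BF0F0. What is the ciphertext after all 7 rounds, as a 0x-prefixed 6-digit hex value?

s_0 = plaintext = 0x1BF0F0
s_1 = Round(s_0, k_0) = 0x81F2C2
s_2 = Round(s_1, k_1) = 0xD6C162
s_3 = Round(s_2, k_2) = 0xA5162F
s_4 = Round(s_3, k_3) = 0x0C1297
s_5 = Round(s_4, k_4) = 0xE7D32A
s_6 = Round(s_5, k_5) = 0x857B47
s_7 = Round(s_6, k_6) = 0x05C2D5

0x05C2D5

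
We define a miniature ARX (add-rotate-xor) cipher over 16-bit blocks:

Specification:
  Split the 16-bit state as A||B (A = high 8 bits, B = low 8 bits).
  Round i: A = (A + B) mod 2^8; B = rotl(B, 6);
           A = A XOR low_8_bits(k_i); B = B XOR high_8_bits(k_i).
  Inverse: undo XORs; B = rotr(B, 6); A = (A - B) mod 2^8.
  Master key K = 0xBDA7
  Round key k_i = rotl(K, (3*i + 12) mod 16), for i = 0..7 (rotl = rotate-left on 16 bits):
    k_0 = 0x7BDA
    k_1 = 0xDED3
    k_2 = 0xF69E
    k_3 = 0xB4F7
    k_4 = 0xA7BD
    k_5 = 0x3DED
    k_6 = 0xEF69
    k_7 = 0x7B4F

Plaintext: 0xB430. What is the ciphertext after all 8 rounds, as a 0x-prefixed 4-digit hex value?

0xA9F4

s_0 = plaintext = 0xB430
s_1 = Round(s_0, k_0) = 0x3E77
s_2 = Round(s_1, k_1) = 0x6603
s_3 = Round(s_2, k_2) = 0xF736
s_4 = Round(s_3, k_3) = 0xDA39
s_5 = Round(s_4, k_4) = 0xAEE9
s_6 = Round(s_5, k_5) = 0x7A47
s_7 = Round(s_6, k_6) = 0xA83E
s_8 = Round(s_7, k_7) = 0xA9F4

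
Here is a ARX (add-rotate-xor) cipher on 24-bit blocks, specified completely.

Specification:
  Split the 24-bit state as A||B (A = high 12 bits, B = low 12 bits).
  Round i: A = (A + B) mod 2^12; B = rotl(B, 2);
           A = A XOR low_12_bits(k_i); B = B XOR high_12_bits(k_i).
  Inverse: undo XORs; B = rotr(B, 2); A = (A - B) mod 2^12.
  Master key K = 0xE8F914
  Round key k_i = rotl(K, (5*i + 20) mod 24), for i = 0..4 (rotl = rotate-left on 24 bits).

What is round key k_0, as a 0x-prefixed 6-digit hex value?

K = 0xE8F914
k_0 = rotl(K, (5*0+20) mod 24) = rotl(K, 20) = 0x4E8F91

0x4E8F91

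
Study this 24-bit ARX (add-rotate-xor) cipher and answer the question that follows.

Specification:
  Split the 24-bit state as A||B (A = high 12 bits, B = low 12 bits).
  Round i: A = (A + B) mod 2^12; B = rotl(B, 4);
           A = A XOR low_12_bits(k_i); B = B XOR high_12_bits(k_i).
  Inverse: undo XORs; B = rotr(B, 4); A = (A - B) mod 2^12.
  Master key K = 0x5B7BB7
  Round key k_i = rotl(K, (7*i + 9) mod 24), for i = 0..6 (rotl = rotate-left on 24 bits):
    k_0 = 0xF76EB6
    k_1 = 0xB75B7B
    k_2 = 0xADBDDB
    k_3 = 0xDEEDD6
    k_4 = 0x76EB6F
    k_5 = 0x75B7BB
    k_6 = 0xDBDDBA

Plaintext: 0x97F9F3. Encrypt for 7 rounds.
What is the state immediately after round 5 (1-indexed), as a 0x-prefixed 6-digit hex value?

s_0 = plaintext = 0x97F9F3
s_1 = Round(s_0, k_0) = 0xDC404F
s_2 = Round(s_1, k_1) = 0x568F85
s_3 = Round(s_2, k_2) = 0x936284
s_4 = Round(s_3, k_3) = 0x66C5AC
s_5 = Round(s_4, k_4) = 0x777DAB
s_6 = Round(s_5, k_5) = 0x299DE6
s_7 = Round(s_6, k_6) = 0xDC53D0

0x777DAB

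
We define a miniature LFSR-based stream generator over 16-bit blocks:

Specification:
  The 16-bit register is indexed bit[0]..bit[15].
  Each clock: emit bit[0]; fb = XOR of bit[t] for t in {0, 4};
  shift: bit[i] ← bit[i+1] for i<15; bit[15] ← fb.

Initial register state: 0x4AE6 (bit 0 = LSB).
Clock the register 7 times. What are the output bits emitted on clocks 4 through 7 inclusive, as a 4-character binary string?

0011

reg_0 = 0x4AE6
clock 1: out=0, reg = 0x2573
clock 2: out=1, reg = 0x12B9
clock 3: out=1, reg = 0x095C
clock 4: out=0, reg = 0x84AE
clock 5: out=0, reg = 0x4257
clock 6: out=1, reg = 0x212B
clock 7: out=1, reg = 0x9095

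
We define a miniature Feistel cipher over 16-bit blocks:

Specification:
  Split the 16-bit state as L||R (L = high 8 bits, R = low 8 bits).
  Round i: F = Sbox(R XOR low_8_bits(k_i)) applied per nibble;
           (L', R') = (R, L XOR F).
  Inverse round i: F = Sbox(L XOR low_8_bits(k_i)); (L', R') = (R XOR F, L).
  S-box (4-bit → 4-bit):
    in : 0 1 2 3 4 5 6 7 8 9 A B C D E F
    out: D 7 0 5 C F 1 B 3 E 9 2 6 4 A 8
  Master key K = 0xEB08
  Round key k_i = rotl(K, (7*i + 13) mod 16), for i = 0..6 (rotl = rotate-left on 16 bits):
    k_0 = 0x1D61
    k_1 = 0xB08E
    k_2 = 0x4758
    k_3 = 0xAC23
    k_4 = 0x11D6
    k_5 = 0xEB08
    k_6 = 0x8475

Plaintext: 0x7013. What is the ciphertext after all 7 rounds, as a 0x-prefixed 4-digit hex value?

0xCC1C

s_0 = plaintext = 0x7013
s_1 = Round(s_0, k_0) = 0x13C0
s_2 = Round(s_1, k_1) = 0xC0D9
s_3 = Round(s_2, k_2) = 0xD9F7
s_4 = Round(s_3, k_3) = 0xF795
s_5 = Round(s_4, k_4) = 0x9532
s_6 = Round(s_5, k_5) = 0x32CC
s_7 = Round(s_6, k_6) = 0xCC1C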